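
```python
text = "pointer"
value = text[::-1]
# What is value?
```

text has length 7. The slice text[::-1] selects indices [6, 5, 4, 3, 2, 1, 0] (6->'r', 5->'e', 4->'t', 3->'n', 2->'i', 1->'o', 0->'p'), giving 'retniop'.

'retniop'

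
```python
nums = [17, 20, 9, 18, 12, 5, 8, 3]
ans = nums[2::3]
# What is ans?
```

nums has length 8. The slice nums[2::3] selects indices [2, 5] (2->9, 5->5), giving [9, 5].

[9, 5]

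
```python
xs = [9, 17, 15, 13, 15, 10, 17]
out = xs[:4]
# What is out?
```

xs has length 7. The slice xs[:4] selects indices [0, 1, 2, 3] (0->9, 1->17, 2->15, 3->13), giving [9, 17, 15, 13].

[9, 17, 15, 13]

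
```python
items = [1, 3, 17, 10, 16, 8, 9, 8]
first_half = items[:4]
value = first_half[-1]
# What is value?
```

items has length 8. The slice items[:4] selects indices [0, 1, 2, 3] (0->1, 1->3, 2->17, 3->10), giving [1, 3, 17, 10]. So first_half = [1, 3, 17, 10]. Then first_half[-1] = 10.

10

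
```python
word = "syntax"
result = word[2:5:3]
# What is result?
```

word has length 6. The slice word[2:5:3] selects indices [2] (2->'n'), giving 'n'.

'n'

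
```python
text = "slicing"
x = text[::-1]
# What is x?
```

text has length 7. The slice text[::-1] selects indices [6, 5, 4, 3, 2, 1, 0] (6->'g', 5->'n', 4->'i', 3->'c', 2->'i', 1->'l', 0->'s'), giving 'gnicils'.

'gnicils'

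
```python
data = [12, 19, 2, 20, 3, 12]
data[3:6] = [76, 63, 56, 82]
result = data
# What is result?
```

data starts as [12, 19, 2, 20, 3, 12] (length 6). The slice data[3:6] covers indices [3, 4, 5] with values [20, 3, 12]. Replacing that slice with [76, 63, 56, 82] (different length) produces [12, 19, 2, 76, 63, 56, 82].

[12, 19, 2, 76, 63, 56, 82]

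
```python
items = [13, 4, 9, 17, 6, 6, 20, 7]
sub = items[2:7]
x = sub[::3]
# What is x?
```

items has length 8. The slice items[2:7] selects indices [2, 3, 4, 5, 6] (2->9, 3->17, 4->6, 5->6, 6->20), giving [9, 17, 6, 6, 20]. So sub = [9, 17, 6, 6, 20]. sub has length 5. The slice sub[::3] selects indices [0, 3] (0->9, 3->6), giving [9, 6].

[9, 6]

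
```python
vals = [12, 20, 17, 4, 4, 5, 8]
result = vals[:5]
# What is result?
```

vals has length 7. The slice vals[:5] selects indices [0, 1, 2, 3, 4] (0->12, 1->20, 2->17, 3->4, 4->4), giving [12, 20, 17, 4, 4].

[12, 20, 17, 4, 4]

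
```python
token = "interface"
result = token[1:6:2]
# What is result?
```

token has length 9. The slice token[1:6:2] selects indices [1, 3, 5] (1->'n', 3->'e', 5->'f'), giving 'nef'.

'nef'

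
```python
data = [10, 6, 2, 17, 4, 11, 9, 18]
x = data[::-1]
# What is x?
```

data has length 8. The slice data[::-1] selects indices [7, 6, 5, 4, 3, 2, 1, 0] (7->18, 6->9, 5->11, 4->4, 3->17, 2->2, 1->6, 0->10), giving [18, 9, 11, 4, 17, 2, 6, 10].

[18, 9, 11, 4, 17, 2, 6, 10]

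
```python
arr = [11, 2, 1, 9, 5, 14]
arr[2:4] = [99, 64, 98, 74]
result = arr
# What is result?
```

arr starts as [11, 2, 1, 9, 5, 14] (length 6). The slice arr[2:4] covers indices [2, 3] with values [1, 9]. Replacing that slice with [99, 64, 98, 74] (different length) produces [11, 2, 99, 64, 98, 74, 5, 14].

[11, 2, 99, 64, 98, 74, 5, 14]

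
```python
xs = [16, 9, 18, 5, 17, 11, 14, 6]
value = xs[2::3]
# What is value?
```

xs has length 8. The slice xs[2::3] selects indices [2, 5] (2->18, 5->11), giving [18, 11].

[18, 11]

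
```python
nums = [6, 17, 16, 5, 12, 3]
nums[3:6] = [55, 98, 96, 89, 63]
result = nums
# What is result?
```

nums starts as [6, 17, 16, 5, 12, 3] (length 6). The slice nums[3:6] covers indices [3, 4, 5] with values [5, 12, 3]. Replacing that slice with [55, 98, 96, 89, 63] (different length) produces [6, 17, 16, 55, 98, 96, 89, 63].

[6, 17, 16, 55, 98, 96, 89, 63]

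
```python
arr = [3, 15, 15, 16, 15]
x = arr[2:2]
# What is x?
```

arr has length 5. The slice arr[2:2] resolves to an empty index range, so the result is [].

[]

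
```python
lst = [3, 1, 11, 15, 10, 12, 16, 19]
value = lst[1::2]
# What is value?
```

lst has length 8. The slice lst[1::2] selects indices [1, 3, 5, 7] (1->1, 3->15, 5->12, 7->19), giving [1, 15, 12, 19].

[1, 15, 12, 19]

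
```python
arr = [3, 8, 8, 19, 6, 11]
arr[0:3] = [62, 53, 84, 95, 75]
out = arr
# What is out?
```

arr starts as [3, 8, 8, 19, 6, 11] (length 6). The slice arr[0:3] covers indices [0, 1, 2] with values [3, 8, 8]. Replacing that slice with [62, 53, 84, 95, 75] (different length) produces [62, 53, 84, 95, 75, 19, 6, 11].

[62, 53, 84, 95, 75, 19, 6, 11]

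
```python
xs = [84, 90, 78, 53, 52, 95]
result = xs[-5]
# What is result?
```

xs has length 6. Negative index -5 maps to positive index 6 + (-5) = 1. xs[1] = 90.

90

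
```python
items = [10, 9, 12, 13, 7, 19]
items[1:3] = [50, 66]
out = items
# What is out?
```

items starts as [10, 9, 12, 13, 7, 19] (length 6). The slice items[1:3] covers indices [1, 2] with values [9, 12]. Replacing that slice with [50, 66] (same length) produces [10, 50, 66, 13, 7, 19].

[10, 50, 66, 13, 7, 19]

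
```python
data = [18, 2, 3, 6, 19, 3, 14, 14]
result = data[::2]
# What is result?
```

data has length 8. The slice data[::2] selects indices [0, 2, 4, 6] (0->18, 2->3, 4->19, 6->14), giving [18, 3, 19, 14].

[18, 3, 19, 14]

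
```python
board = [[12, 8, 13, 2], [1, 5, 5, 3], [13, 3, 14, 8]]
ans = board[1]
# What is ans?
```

board has 3 rows. Row 1 is [1, 5, 5, 3].

[1, 5, 5, 3]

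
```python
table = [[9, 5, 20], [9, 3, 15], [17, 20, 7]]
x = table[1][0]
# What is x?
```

table[1] = [9, 3, 15]. Taking column 0 of that row yields 9.

9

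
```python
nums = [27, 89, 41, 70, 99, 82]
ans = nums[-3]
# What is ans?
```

nums has length 6. Negative index -3 maps to positive index 6 + (-3) = 3. nums[3] = 70.

70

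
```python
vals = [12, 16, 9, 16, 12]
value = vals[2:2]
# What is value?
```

vals has length 5. The slice vals[2:2] resolves to an empty index range, so the result is [].

[]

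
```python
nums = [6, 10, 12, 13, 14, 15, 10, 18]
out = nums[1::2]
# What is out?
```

nums has length 8. The slice nums[1::2] selects indices [1, 3, 5, 7] (1->10, 3->13, 5->15, 7->18), giving [10, 13, 15, 18].

[10, 13, 15, 18]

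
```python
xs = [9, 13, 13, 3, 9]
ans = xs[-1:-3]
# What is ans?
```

xs has length 5. The slice xs[-1:-3] resolves to an empty index range, so the result is [].

[]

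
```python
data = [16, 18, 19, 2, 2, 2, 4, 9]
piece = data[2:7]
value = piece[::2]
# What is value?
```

data has length 8. The slice data[2:7] selects indices [2, 3, 4, 5, 6] (2->19, 3->2, 4->2, 5->2, 6->4), giving [19, 2, 2, 2, 4]. So piece = [19, 2, 2, 2, 4]. piece has length 5. The slice piece[::2] selects indices [0, 2, 4] (0->19, 2->2, 4->4), giving [19, 2, 4].

[19, 2, 4]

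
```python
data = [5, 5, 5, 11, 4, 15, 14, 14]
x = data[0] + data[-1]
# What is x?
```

data has length 8. data[0] = 5.
data has length 8. Negative index -1 maps to positive index 8 + (-1) = 7. data[7] = 14.
Sum: 5 + 14 = 19.

19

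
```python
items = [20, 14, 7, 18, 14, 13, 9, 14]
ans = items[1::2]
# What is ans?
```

items has length 8. The slice items[1::2] selects indices [1, 3, 5, 7] (1->14, 3->18, 5->13, 7->14), giving [14, 18, 13, 14].

[14, 18, 13, 14]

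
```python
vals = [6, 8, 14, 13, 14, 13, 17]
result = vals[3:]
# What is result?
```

vals has length 7. The slice vals[3:] selects indices [3, 4, 5, 6] (3->13, 4->14, 5->13, 6->17), giving [13, 14, 13, 17].

[13, 14, 13, 17]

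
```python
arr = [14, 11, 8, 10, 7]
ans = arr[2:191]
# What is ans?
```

arr has length 5. The slice arr[2:191] selects indices [2, 3, 4] (2->8, 3->10, 4->7), giving [8, 10, 7].

[8, 10, 7]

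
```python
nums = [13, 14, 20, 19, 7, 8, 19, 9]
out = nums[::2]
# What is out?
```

nums has length 8. The slice nums[::2] selects indices [0, 2, 4, 6] (0->13, 2->20, 4->7, 6->19), giving [13, 20, 7, 19].

[13, 20, 7, 19]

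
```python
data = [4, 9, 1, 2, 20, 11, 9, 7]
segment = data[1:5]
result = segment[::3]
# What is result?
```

data has length 8. The slice data[1:5] selects indices [1, 2, 3, 4] (1->9, 2->1, 3->2, 4->20), giving [9, 1, 2, 20]. So segment = [9, 1, 2, 20]. segment has length 4. The slice segment[::3] selects indices [0, 3] (0->9, 3->20), giving [9, 20].

[9, 20]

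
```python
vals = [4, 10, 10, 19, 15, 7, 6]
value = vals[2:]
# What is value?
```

vals has length 7. The slice vals[2:] selects indices [2, 3, 4, 5, 6] (2->10, 3->19, 4->15, 5->7, 6->6), giving [10, 19, 15, 7, 6].

[10, 19, 15, 7, 6]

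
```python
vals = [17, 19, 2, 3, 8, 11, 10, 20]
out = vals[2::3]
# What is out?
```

vals has length 8. The slice vals[2::3] selects indices [2, 5] (2->2, 5->11), giving [2, 11].

[2, 11]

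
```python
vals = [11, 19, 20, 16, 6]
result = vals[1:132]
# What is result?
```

vals has length 5. The slice vals[1:132] selects indices [1, 2, 3, 4] (1->19, 2->20, 3->16, 4->6), giving [19, 20, 16, 6].

[19, 20, 16, 6]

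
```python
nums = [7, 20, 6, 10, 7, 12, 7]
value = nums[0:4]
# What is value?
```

nums has length 7. The slice nums[0:4] selects indices [0, 1, 2, 3] (0->7, 1->20, 2->6, 3->10), giving [7, 20, 6, 10].

[7, 20, 6, 10]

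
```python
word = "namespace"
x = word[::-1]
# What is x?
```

word has length 9. The slice word[::-1] selects indices [8, 7, 6, 5, 4, 3, 2, 1, 0] (8->'e', 7->'c', 6->'a', 5->'p', 4->'s', 3->'e', 2->'m', 1->'a', 0->'n'), giving 'ecapseman'.

'ecapseman'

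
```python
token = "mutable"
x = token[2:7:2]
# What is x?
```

token has length 7. The slice token[2:7:2] selects indices [2, 4, 6] (2->'t', 4->'b', 6->'e'), giving 'tbe'.

'tbe'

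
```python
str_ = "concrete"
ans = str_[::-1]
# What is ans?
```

str_ has length 8. The slice str_[::-1] selects indices [7, 6, 5, 4, 3, 2, 1, 0] (7->'e', 6->'t', 5->'e', 4->'r', 3->'c', 2->'n', 1->'o', 0->'c'), giving 'etercnoc'.

'etercnoc'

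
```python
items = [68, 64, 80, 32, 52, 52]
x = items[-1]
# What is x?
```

items has length 6. Negative index -1 maps to positive index 6 + (-1) = 5. items[5] = 52.

52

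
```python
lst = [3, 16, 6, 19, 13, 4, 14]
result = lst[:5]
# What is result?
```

lst has length 7. The slice lst[:5] selects indices [0, 1, 2, 3, 4] (0->3, 1->16, 2->6, 3->19, 4->13), giving [3, 16, 6, 19, 13].

[3, 16, 6, 19, 13]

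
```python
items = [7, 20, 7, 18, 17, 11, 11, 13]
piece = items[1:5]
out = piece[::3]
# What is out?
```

items has length 8. The slice items[1:5] selects indices [1, 2, 3, 4] (1->20, 2->7, 3->18, 4->17), giving [20, 7, 18, 17]. So piece = [20, 7, 18, 17]. piece has length 4. The slice piece[::3] selects indices [0, 3] (0->20, 3->17), giving [20, 17].

[20, 17]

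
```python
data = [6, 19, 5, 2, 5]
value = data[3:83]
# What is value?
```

data has length 5. The slice data[3:83] selects indices [3, 4] (3->2, 4->5), giving [2, 5].

[2, 5]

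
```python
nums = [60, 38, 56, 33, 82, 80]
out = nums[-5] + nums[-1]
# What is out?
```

nums has length 6. Negative index -5 maps to positive index 6 + (-5) = 1. nums[1] = 38.
nums has length 6. Negative index -1 maps to positive index 6 + (-1) = 5. nums[5] = 80.
Sum: 38 + 80 = 118.

118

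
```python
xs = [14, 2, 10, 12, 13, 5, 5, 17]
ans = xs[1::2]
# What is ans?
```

xs has length 8. The slice xs[1::2] selects indices [1, 3, 5, 7] (1->2, 3->12, 5->5, 7->17), giving [2, 12, 5, 17].

[2, 12, 5, 17]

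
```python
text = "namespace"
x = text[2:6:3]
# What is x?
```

text has length 9. The slice text[2:6:3] selects indices [2, 5] (2->'m', 5->'p'), giving 'mp'.

'mp'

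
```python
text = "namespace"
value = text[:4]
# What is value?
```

text has length 9. The slice text[:4] selects indices [0, 1, 2, 3] (0->'n', 1->'a', 2->'m', 3->'e'), giving 'name'.

'name'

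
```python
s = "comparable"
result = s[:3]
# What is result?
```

s has length 10. The slice s[:3] selects indices [0, 1, 2] (0->'c', 1->'o', 2->'m'), giving 'com'.

'com'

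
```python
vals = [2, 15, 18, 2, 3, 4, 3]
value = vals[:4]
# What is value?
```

vals has length 7. The slice vals[:4] selects indices [0, 1, 2, 3] (0->2, 1->15, 2->18, 3->2), giving [2, 15, 18, 2].

[2, 15, 18, 2]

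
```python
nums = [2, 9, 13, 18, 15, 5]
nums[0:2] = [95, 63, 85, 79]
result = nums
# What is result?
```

nums starts as [2, 9, 13, 18, 15, 5] (length 6). The slice nums[0:2] covers indices [0, 1] with values [2, 9]. Replacing that slice with [95, 63, 85, 79] (different length) produces [95, 63, 85, 79, 13, 18, 15, 5].

[95, 63, 85, 79, 13, 18, 15, 5]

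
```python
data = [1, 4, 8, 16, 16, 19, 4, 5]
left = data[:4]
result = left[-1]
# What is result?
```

data has length 8. The slice data[:4] selects indices [0, 1, 2, 3] (0->1, 1->4, 2->8, 3->16), giving [1, 4, 8, 16]. So left = [1, 4, 8, 16]. Then left[-1] = 16.

16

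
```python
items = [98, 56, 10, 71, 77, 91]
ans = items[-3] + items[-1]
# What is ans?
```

items has length 6. Negative index -3 maps to positive index 6 + (-3) = 3. items[3] = 71.
items has length 6. Negative index -1 maps to positive index 6 + (-1) = 5. items[5] = 91.
Sum: 71 + 91 = 162.

162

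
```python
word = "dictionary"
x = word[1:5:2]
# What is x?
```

word has length 10. The slice word[1:5:2] selects indices [1, 3] (1->'i', 3->'t'), giving 'it'.

'it'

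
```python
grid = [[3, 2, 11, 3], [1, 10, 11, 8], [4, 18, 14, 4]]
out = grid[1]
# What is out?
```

grid has 3 rows. Row 1 is [1, 10, 11, 8].

[1, 10, 11, 8]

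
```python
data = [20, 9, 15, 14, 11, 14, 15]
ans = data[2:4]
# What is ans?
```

data has length 7. The slice data[2:4] selects indices [2, 3] (2->15, 3->14), giving [15, 14].

[15, 14]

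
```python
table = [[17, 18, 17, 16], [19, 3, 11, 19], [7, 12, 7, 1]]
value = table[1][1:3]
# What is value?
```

table[1] = [19, 3, 11, 19]. table[1] has length 4. The slice table[1][1:3] selects indices [1, 2] (1->3, 2->11), giving [3, 11].

[3, 11]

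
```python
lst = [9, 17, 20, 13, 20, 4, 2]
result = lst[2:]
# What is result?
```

lst has length 7. The slice lst[2:] selects indices [2, 3, 4, 5, 6] (2->20, 3->13, 4->20, 5->4, 6->2), giving [20, 13, 20, 4, 2].

[20, 13, 20, 4, 2]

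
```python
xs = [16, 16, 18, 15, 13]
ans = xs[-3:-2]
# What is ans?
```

xs has length 5. The slice xs[-3:-2] selects indices [2] (2->18), giving [18].

[18]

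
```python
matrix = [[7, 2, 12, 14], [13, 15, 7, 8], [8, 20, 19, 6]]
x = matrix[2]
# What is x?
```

matrix has 3 rows. Row 2 is [8, 20, 19, 6].

[8, 20, 19, 6]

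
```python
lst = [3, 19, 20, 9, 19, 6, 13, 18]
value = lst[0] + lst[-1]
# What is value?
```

lst has length 8. lst[0] = 3.
lst has length 8. Negative index -1 maps to positive index 8 + (-1) = 7. lst[7] = 18.
Sum: 3 + 18 = 21.

21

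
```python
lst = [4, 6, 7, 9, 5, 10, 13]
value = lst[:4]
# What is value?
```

lst has length 7. The slice lst[:4] selects indices [0, 1, 2, 3] (0->4, 1->6, 2->7, 3->9), giving [4, 6, 7, 9].

[4, 6, 7, 9]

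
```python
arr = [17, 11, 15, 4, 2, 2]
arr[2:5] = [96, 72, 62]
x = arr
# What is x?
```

arr starts as [17, 11, 15, 4, 2, 2] (length 6). The slice arr[2:5] covers indices [2, 3, 4] with values [15, 4, 2]. Replacing that slice with [96, 72, 62] (same length) produces [17, 11, 96, 72, 62, 2].

[17, 11, 96, 72, 62, 2]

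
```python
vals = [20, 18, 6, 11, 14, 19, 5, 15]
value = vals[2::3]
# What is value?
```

vals has length 8. The slice vals[2::3] selects indices [2, 5] (2->6, 5->19), giving [6, 19].

[6, 19]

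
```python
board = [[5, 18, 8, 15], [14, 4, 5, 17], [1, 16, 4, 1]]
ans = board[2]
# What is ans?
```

board has 3 rows. Row 2 is [1, 16, 4, 1].

[1, 16, 4, 1]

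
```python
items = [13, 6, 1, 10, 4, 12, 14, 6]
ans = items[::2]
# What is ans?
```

items has length 8. The slice items[::2] selects indices [0, 2, 4, 6] (0->13, 2->1, 4->4, 6->14), giving [13, 1, 4, 14].

[13, 1, 4, 14]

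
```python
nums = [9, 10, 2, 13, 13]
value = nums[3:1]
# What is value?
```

nums has length 5. The slice nums[3:1] resolves to an empty index range, so the result is [].

[]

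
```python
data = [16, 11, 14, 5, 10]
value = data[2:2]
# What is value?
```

data has length 5. The slice data[2:2] resolves to an empty index range, so the result is [].

[]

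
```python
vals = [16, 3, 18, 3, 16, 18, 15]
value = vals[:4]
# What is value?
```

vals has length 7. The slice vals[:4] selects indices [0, 1, 2, 3] (0->16, 1->3, 2->18, 3->3), giving [16, 3, 18, 3].

[16, 3, 18, 3]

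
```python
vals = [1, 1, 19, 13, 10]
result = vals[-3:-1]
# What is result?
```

vals has length 5. The slice vals[-3:-1] selects indices [2, 3] (2->19, 3->13), giving [19, 13].

[19, 13]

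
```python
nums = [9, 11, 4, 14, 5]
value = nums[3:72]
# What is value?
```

nums has length 5. The slice nums[3:72] selects indices [3, 4] (3->14, 4->5), giving [14, 5].

[14, 5]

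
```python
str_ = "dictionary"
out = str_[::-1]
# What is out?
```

str_ has length 10. The slice str_[::-1] selects indices [9, 8, 7, 6, 5, 4, 3, 2, 1, 0] (9->'y', 8->'r', 7->'a', 6->'n', 5->'o', 4->'i', 3->'t', 2->'c', 1->'i', 0->'d'), giving 'yranoitcid'.

'yranoitcid'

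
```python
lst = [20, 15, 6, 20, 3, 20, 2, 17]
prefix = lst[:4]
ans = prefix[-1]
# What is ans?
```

lst has length 8. The slice lst[:4] selects indices [0, 1, 2, 3] (0->20, 1->15, 2->6, 3->20), giving [20, 15, 6, 20]. So prefix = [20, 15, 6, 20]. Then prefix[-1] = 20.

20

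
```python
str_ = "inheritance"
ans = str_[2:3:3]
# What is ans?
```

str_ has length 11. The slice str_[2:3:3] selects indices [2] (2->'h'), giving 'h'.

'h'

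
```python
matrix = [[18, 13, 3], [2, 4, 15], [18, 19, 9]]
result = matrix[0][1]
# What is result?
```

matrix[0] = [18, 13, 3]. Taking column 1 of that row yields 13.

13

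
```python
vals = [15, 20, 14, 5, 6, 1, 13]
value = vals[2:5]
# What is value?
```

vals has length 7. The slice vals[2:5] selects indices [2, 3, 4] (2->14, 3->5, 4->6), giving [14, 5, 6].

[14, 5, 6]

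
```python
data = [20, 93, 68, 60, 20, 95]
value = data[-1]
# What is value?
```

data has length 6. Negative index -1 maps to positive index 6 + (-1) = 5. data[5] = 95.

95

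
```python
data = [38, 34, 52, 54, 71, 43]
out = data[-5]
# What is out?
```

data has length 6. Negative index -5 maps to positive index 6 + (-5) = 1. data[1] = 34.

34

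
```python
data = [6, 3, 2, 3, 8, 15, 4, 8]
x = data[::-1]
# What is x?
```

data has length 8. The slice data[::-1] selects indices [7, 6, 5, 4, 3, 2, 1, 0] (7->8, 6->4, 5->15, 4->8, 3->3, 2->2, 1->3, 0->6), giving [8, 4, 15, 8, 3, 2, 3, 6].

[8, 4, 15, 8, 3, 2, 3, 6]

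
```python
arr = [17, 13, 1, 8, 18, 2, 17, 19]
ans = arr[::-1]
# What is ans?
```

arr has length 8. The slice arr[::-1] selects indices [7, 6, 5, 4, 3, 2, 1, 0] (7->19, 6->17, 5->2, 4->18, 3->8, 2->1, 1->13, 0->17), giving [19, 17, 2, 18, 8, 1, 13, 17].

[19, 17, 2, 18, 8, 1, 13, 17]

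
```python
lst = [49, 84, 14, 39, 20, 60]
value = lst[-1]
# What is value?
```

lst has length 6. Negative index -1 maps to positive index 6 + (-1) = 5. lst[5] = 60.

60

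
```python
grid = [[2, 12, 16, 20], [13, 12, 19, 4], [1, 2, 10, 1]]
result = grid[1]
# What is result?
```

grid has 3 rows. Row 1 is [13, 12, 19, 4].

[13, 12, 19, 4]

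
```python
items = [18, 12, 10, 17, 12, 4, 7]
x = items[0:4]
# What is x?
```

items has length 7. The slice items[0:4] selects indices [0, 1, 2, 3] (0->18, 1->12, 2->10, 3->17), giving [18, 12, 10, 17].

[18, 12, 10, 17]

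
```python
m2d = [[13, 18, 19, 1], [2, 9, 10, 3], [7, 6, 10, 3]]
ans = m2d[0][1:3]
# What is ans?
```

m2d[0] = [13, 18, 19, 1]. m2d[0] has length 4. The slice m2d[0][1:3] selects indices [1, 2] (1->18, 2->19), giving [18, 19].

[18, 19]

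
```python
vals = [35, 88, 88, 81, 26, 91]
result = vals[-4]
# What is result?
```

vals has length 6. Negative index -4 maps to positive index 6 + (-4) = 2. vals[2] = 88.

88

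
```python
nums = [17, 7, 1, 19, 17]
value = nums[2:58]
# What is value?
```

nums has length 5. The slice nums[2:58] selects indices [2, 3, 4] (2->1, 3->19, 4->17), giving [1, 19, 17].

[1, 19, 17]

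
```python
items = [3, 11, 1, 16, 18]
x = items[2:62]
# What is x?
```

items has length 5. The slice items[2:62] selects indices [2, 3, 4] (2->1, 3->16, 4->18), giving [1, 16, 18].

[1, 16, 18]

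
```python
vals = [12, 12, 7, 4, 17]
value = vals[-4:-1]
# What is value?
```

vals has length 5. The slice vals[-4:-1] selects indices [1, 2, 3] (1->12, 2->7, 3->4), giving [12, 7, 4].

[12, 7, 4]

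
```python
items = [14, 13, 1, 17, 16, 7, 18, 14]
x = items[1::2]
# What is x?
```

items has length 8. The slice items[1::2] selects indices [1, 3, 5, 7] (1->13, 3->17, 5->7, 7->14), giving [13, 17, 7, 14].

[13, 17, 7, 14]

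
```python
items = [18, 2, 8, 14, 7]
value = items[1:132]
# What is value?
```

items has length 5. The slice items[1:132] selects indices [1, 2, 3, 4] (1->2, 2->8, 3->14, 4->7), giving [2, 8, 14, 7].

[2, 8, 14, 7]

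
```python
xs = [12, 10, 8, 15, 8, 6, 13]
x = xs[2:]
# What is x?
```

xs has length 7. The slice xs[2:] selects indices [2, 3, 4, 5, 6] (2->8, 3->15, 4->8, 5->6, 6->13), giving [8, 15, 8, 6, 13].

[8, 15, 8, 6, 13]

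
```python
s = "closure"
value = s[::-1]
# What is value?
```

s has length 7. The slice s[::-1] selects indices [6, 5, 4, 3, 2, 1, 0] (6->'e', 5->'r', 4->'u', 3->'s', 2->'o', 1->'l', 0->'c'), giving 'erusolc'.

'erusolc'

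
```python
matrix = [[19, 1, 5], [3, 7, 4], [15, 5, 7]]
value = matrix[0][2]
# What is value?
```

matrix[0] = [19, 1, 5]. Taking column 2 of that row yields 5.

5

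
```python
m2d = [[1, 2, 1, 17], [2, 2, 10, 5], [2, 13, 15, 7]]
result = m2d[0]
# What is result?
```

m2d has 3 rows. Row 0 is [1, 2, 1, 17].

[1, 2, 1, 17]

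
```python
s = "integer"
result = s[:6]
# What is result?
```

s has length 7. The slice s[:6] selects indices [0, 1, 2, 3, 4, 5] (0->'i', 1->'n', 2->'t', 3->'e', 4->'g', 5->'e'), giving 'intege'.

'intege'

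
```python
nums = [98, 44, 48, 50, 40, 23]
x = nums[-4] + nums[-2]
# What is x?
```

nums has length 6. Negative index -4 maps to positive index 6 + (-4) = 2. nums[2] = 48.
nums has length 6. Negative index -2 maps to positive index 6 + (-2) = 4. nums[4] = 40.
Sum: 48 + 40 = 88.

88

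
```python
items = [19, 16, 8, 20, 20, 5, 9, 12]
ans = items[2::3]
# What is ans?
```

items has length 8. The slice items[2::3] selects indices [2, 5] (2->8, 5->5), giving [8, 5].

[8, 5]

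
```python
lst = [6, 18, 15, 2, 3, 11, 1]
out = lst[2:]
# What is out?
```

lst has length 7. The slice lst[2:] selects indices [2, 3, 4, 5, 6] (2->15, 3->2, 4->3, 5->11, 6->1), giving [15, 2, 3, 11, 1].

[15, 2, 3, 11, 1]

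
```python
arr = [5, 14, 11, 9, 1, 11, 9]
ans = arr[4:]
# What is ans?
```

arr has length 7. The slice arr[4:] selects indices [4, 5, 6] (4->1, 5->11, 6->9), giving [1, 11, 9].

[1, 11, 9]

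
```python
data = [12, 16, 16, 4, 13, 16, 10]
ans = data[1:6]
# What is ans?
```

data has length 7. The slice data[1:6] selects indices [1, 2, 3, 4, 5] (1->16, 2->16, 3->4, 4->13, 5->16), giving [16, 16, 4, 13, 16].

[16, 16, 4, 13, 16]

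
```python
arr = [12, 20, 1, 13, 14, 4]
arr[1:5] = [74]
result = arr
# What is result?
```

arr starts as [12, 20, 1, 13, 14, 4] (length 6). The slice arr[1:5] covers indices [1, 2, 3, 4] with values [20, 1, 13, 14]. Replacing that slice with [74] (different length) produces [12, 74, 4].

[12, 74, 4]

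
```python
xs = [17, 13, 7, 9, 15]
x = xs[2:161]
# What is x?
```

xs has length 5. The slice xs[2:161] selects indices [2, 3, 4] (2->7, 3->9, 4->15), giving [7, 9, 15].

[7, 9, 15]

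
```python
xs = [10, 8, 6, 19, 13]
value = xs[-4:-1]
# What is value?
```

xs has length 5. The slice xs[-4:-1] selects indices [1, 2, 3] (1->8, 2->6, 3->19), giving [8, 6, 19].

[8, 6, 19]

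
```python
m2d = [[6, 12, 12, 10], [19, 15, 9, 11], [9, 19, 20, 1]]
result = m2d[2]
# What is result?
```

m2d has 3 rows. Row 2 is [9, 19, 20, 1].

[9, 19, 20, 1]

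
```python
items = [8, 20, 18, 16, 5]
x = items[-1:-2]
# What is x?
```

items has length 5. The slice items[-1:-2] resolves to an empty index range, so the result is [].

[]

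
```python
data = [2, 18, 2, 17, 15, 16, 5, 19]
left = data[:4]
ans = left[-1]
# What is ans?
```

data has length 8. The slice data[:4] selects indices [0, 1, 2, 3] (0->2, 1->18, 2->2, 3->17), giving [2, 18, 2, 17]. So left = [2, 18, 2, 17]. Then left[-1] = 17.

17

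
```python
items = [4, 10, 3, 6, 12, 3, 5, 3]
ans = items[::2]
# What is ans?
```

items has length 8. The slice items[::2] selects indices [0, 2, 4, 6] (0->4, 2->3, 4->12, 6->5), giving [4, 3, 12, 5].

[4, 3, 12, 5]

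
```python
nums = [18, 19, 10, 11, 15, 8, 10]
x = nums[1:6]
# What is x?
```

nums has length 7. The slice nums[1:6] selects indices [1, 2, 3, 4, 5] (1->19, 2->10, 3->11, 4->15, 5->8), giving [19, 10, 11, 15, 8].

[19, 10, 11, 15, 8]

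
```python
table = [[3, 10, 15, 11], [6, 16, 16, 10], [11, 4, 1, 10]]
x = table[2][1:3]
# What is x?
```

table[2] = [11, 4, 1, 10]. table[2] has length 4. The slice table[2][1:3] selects indices [1, 2] (1->4, 2->1), giving [4, 1].

[4, 1]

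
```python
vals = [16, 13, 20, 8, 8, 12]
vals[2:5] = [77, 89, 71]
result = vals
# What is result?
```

vals starts as [16, 13, 20, 8, 8, 12] (length 6). The slice vals[2:5] covers indices [2, 3, 4] with values [20, 8, 8]. Replacing that slice with [77, 89, 71] (same length) produces [16, 13, 77, 89, 71, 12].

[16, 13, 77, 89, 71, 12]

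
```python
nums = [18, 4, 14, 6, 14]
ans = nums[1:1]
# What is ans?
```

nums has length 5. The slice nums[1:1] resolves to an empty index range, so the result is [].

[]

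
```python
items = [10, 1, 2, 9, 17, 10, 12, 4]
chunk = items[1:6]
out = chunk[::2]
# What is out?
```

items has length 8. The slice items[1:6] selects indices [1, 2, 3, 4, 5] (1->1, 2->2, 3->9, 4->17, 5->10), giving [1, 2, 9, 17, 10]. So chunk = [1, 2, 9, 17, 10]. chunk has length 5. The slice chunk[::2] selects indices [0, 2, 4] (0->1, 2->9, 4->10), giving [1, 9, 10].

[1, 9, 10]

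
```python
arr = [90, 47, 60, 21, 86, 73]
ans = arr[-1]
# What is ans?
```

arr has length 6. Negative index -1 maps to positive index 6 + (-1) = 5. arr[5] = 73.

73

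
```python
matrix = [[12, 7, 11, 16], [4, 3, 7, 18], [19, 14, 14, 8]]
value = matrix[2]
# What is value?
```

matrix has 3 rows. Row 2 is [19, 14, 14, 8].

[19, 14, 14, 8]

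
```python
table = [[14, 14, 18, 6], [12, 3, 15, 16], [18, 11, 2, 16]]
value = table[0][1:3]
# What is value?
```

table[0] = [14, 14, 18, 6]. table[0] has length 4. The slice table[0][1:3] selects indices [1, 2] (1->14, 2->18), giving [14, 18].

[14, 18]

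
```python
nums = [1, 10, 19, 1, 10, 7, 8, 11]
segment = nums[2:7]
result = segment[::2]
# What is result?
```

nums has length 8. The slice nums[2:7] selects indices [2, 3, 4, 5, 6] (2->19, 3->1, 4->10, 5->7, 6->8), giving [19, 1, 10, 7, 8]. So segment = [19, 1, 10, 7, 8]. segment has length 5. The slice segment[::2] selects indices [0, 2, 4] (0->19, 2->10, 4->8), giving [19, 10, 8].

[19, 10, 8]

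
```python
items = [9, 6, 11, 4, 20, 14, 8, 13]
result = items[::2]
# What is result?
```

items has length 8. The slice items[::2] selects indices [0, 2, 4, 6] (0->9, 2->11, 4->20, 6->8), giving [9, 11, 20, 8].

[9, 11, 20, 8]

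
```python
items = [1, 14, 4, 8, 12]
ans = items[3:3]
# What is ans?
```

items has length 5. The slice items[3:3] resolves to an empty index range, so the result is [].

[]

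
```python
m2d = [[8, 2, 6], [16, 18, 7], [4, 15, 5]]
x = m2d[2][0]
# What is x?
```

m2d[2] = [4, 15, 5]. Taking column 0 of that row yields 4.

4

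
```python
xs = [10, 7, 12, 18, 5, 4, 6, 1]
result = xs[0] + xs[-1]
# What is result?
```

xs has length 8. xs[0] = 10.
xs has length 8. Negative index -1 maps to positive index 8 + (-1) = 7. xs[7] = 1.
Sum: 10 + 1 = 11.

11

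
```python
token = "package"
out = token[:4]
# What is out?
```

token has length 7. The slice token[:4] selects indices [0, 1, 2, 3] (0->'p', 1->'a', 2->'c', 3->'k'), giving 'pack'.

'pack'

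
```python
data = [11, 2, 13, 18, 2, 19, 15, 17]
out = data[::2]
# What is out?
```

data has length 8. The slice data[::2] selects indices [0, 2, 4, 6] (0->11, 2->13, 4->2, 6->15), giving [11, 13, 2, 15].

[11, 13, 2, 15]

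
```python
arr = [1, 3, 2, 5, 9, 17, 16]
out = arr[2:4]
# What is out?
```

arr has length 7. The slice arr[2:4] selects indices [2, 3] (2->2, 3->5), giving [2, 5].

[2, 5]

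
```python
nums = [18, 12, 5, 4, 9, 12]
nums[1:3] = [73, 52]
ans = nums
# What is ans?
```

nums starts as [18, 12, 5, 4, 9, 12] (length 6). The slice nums[1:3] covers indices [1, 2] with values [12, 5]. Replacing that slice with [73, 52] (same length) produces [18, 73, 52, 4, 9, 12].

[18, 73, 52, 4, 9, 12]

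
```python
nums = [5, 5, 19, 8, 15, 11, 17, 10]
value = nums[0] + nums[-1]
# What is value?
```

nums has length 8. nums[0] = 5.
nums has length 8. Negative index -1 maps to positive index 8 + (-1) = 7. nums[7] = 10.
Sum: 5 + 10 = 15.

15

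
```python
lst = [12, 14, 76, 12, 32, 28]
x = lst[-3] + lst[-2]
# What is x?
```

lst has length 6. Negative index -3 maps to positive index 6 + (-3) = 3. lst[3] = 12.
lst has length 6. Negative index -2 maps to positive index 6 + (-2) = 4. lst[4] = 32.
Sum: 12 + 32 = 44.

44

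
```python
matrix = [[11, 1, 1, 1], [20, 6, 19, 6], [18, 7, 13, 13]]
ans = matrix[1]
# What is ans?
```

matrix has 3 rows. Row 1 is [20, 6, 19, 6].

[20, 6, 19, 6]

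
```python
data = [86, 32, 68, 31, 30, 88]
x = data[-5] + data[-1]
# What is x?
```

data has length 6. Negative index -5 maps to positive index 6 + (-5) = 1. data[1] = 32.
data has length 6. Negative index -1 maps to positive index 6 + (-1) = 5. data[5] = 88.
Sum: 32 + 88 = 120.

120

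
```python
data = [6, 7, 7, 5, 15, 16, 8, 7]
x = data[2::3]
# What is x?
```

data has length 8. The slice data[2::3] selects indices [2, 5] (2->7, 5->16), giving [7, 16].

[7, 16]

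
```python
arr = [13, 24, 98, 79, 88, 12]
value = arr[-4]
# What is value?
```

arr has length 6. Negative index -4 maps to positive index 6 + (-4) = 2. arr[2] = 98.

98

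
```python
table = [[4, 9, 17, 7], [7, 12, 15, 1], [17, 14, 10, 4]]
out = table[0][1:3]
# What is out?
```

table[0] = [4, 9, 17, 7]. table[0] has length 4. The slice table[0][1:3] selects indices [1, 2] (1->9, 2->17), giving [9, 17].

[9, 17]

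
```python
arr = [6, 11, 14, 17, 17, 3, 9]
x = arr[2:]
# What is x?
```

arr has length 7. The slice arr[2:] selects indices [2, 3, 4, 5, 6] (2->14, 3->17, 4->17, 5->3, 6->9), giving [14, 17, 17, 3, 9].

[14, 17, 17, 3, 9]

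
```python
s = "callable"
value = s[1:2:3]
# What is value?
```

s has length 8. The slice s[1:2:3] selects indices [1] (1->'a'), giving 'a'.

'a'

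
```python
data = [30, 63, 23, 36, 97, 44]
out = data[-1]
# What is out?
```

data has length 6. Negative index -1 maps to positive index 6 + (-1) = 5. data[5] = 44.

44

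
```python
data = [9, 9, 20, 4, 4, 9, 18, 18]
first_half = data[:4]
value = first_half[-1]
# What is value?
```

data has length 8. The slice data[:4] selects indices [0, 1, 2, 3] (0->9, 1->9, 2->20, 3->4), giving [9, 9, 20, 4]. So first_half = [9, 9, 20, 4]. Then first_half[-1] = 4.

4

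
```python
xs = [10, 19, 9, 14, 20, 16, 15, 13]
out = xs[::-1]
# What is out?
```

xs has length 8. The slice xs[::-1] selects indices [7, 6, 5, 4, 3, 2, 1, 0] (7->13, 6->15, 5->16, 4->20, 3->14, 2->9, 1->19, 0->10), giving [13, 15, 16, 20, 14, 9, 19, 10].

[13, 15, 16, 20, 14, 9, 19, 10]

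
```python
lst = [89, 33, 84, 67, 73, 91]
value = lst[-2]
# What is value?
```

lst has length 6. Negative index -2 maps to positive index 6 + (-2) = 4. lst[4] = 73.

73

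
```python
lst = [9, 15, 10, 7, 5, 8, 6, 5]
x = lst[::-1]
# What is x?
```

lst has length 8. The slice lst[::-1] selects indices [7, 6, 5, 4, 3, 2, 1, 0] (7->5, 6->6, 5->8, 4->5, 3->7, 2->10, 1->15, 0->9), giving [5, 6, 8, 5, 7, 10, 15, 9].

[5, 6, 8, 5, 7, 10, 15, 9]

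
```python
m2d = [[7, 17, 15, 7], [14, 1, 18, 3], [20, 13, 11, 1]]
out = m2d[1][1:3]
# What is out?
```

m2d[1] = [14, 1, 18, 3]. m2d[1] has length 4. The slice m2d[1][1:3] selects indices [1, 2] (1->1, 2->18), giving [1, 18].

[1, 18]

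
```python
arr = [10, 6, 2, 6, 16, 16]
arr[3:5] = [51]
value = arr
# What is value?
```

arr starts as [10, 6, 2, 6, 16, 16] (length 6). The slice arr[3:5] covers indices [3, 4] with values [6, 16]. Replacing that slice with [51] (different length) produces [10, 6, 2, 51, 16].

[10, 6, 2, 51, 16]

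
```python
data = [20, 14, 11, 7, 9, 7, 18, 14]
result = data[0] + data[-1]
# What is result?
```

data has length 8. data[0] = 20.
data has length 8. Negative index -1 maps to positive index 8 + (-1) = 7. data[7] = 14.
Sum: 20 + 14 = 34.

34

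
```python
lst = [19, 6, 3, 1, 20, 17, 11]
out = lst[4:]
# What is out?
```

lst has length 7. The slice lst[4:] selects indices [4, 5, 6] (4->20, 5->17, 6->11), giving [20, 17, 11].

[20, 17, 11]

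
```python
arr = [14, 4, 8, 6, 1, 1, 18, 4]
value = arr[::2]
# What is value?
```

arr has length 8. The slice arr[::2] selects indices [0, 2, 4, 6] (0->14, 2->8, 4->1, 6->18), giving [14, 8, 1, 18].

[14, 8, 1, 18]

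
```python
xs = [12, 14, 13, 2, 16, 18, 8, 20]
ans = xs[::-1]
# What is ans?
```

xs has length 8. The slice xs[::-1] selects indices [7, 6, 5, 4, 3, 2, 1, 0] (7->20, 6->8, 5->18, 4->16, 3->2, 2->13, 1->14, 0->12), giving [20, 8, 18, 16, 2, 13, 14, 12].

[20, 8, 18, 16, 2, 13, 14, 12]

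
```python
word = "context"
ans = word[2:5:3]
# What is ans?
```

word has length 7. The slice word[2:5:3] selects indices [2] (2->'n'), giving 'n'.

'n'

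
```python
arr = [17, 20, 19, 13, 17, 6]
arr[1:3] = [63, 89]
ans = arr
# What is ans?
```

arr starts as [17, 20, 19, 13, 17, 6] (length 6). The slice arr[1:3] covers indices [1, 2] with values [20, 19]. Replacing that slice with [63, 89] (same length) produces [17, 63, 89, 13, 17, 6].

[17, 63, 89, 13, 17, 6]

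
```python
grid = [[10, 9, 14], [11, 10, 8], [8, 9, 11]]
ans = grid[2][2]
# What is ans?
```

grid[2] = [8, 9, 11]. Taking column 2 of that row yields 11.

11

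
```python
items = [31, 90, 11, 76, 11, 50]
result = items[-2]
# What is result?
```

items has length 6. Negative index -2 maps to positive index 6 + (-2) = 4. items[4] = 11.

11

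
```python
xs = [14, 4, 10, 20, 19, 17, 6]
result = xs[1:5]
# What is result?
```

xs has length 7. The slice xs[1:5] selects indices [1, 2, 3, 4] (1->4, 2->10, 3->20, 4->19), giving [4, 10, 20, 19].

[4, 10, 20, 19]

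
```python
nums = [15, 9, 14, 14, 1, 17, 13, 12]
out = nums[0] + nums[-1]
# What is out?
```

nums has length 8. nums[0] = 15.
nums has length 8. Negative index -1 maps to positive index 8 + (-1) = 7. nums[7] = 12.
Sum: 15 + 12 = 27.

27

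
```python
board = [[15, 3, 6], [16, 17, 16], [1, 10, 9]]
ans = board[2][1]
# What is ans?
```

board[2] = [1, 10, 9]. Taking column 1 of that row yields 10.

10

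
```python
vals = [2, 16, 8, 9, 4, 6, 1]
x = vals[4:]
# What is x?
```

vals has length 7. The slice vals[4:] selects indices [4, 5, 6] (4->4, 5->6, 6->1), giving [4, 6, 1].

[4, 6, 1]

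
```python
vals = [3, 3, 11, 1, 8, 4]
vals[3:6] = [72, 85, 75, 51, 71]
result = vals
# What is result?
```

vals starts as [3, 3, 11, 1, 8, 4] (length 6). The slice vals[3:6] covers indices [3, 4, 5] with values [1, 8, 4]. Replacing that slice with [72, 85, 75, 51, 71] (different length) produces [3, 3, 11, 72, 85, 75, 51, 71].

[3, 3, 11, 72, 85, 75, 51, 71]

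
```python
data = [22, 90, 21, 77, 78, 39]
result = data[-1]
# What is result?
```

data has length 6. Negative index -1 maps to positive index 6 + (-1) = 5. data[5] = 39.

39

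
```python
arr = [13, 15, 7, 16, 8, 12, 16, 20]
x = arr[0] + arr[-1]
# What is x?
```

arr has length 8. arr[0] = 13.
arr has length 8. Negative index -1 maps to positive index 8 + (-1) = 7. arr[7] = 20.
Sum: 13 + 20 = 33.

33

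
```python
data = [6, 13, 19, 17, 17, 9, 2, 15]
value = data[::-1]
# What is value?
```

data has length 8. The slice data[::-1] selects indices [7, 6, 5, 4, 3, 2, 1, 0] (7->15, 6->2, 5->9, 4->17, 3->17, 2->19, 1->13, 0->6), giving [15, 2, 9, 17, 17, 19, 13, 6].

[15, 2, 9, 17, 17, 19, 13, 6]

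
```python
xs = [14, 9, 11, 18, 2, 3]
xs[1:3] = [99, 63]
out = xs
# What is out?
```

xs starts as [14, 9, 11, 18, 2, 3] (length 6). The slice xs[1:3] covers indices [1, 2] with values [9, 11]. Replacing that slice with [99, 63] (same length) produces [14, 99, 63, 18, 2, 3].

[14, 99, 63, 18, 2, 3]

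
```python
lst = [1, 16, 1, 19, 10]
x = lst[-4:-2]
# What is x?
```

lst has length 5. The slice lst[-4:-2] selects indices [1, 2] (1->16, 2->1), giving [16, 1].

[16, 1]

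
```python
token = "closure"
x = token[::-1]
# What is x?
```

token has length 7. The slice token[::-1] selects indices [6, 5, 4, 3, 2, 1, 0] (6->'e', 5->'r', 4->'u', 3->'s', 2->'o', 1->'l', 0->'c'), giving 'erusolc'.

'erusolc'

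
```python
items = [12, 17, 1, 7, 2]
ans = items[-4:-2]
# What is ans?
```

items has length 5. The slice items[-4:-2] selects indices [1, 2] (1->17, 2->1), giving [17, 1].

[17, 1]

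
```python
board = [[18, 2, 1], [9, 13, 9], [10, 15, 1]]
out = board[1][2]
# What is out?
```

board[1] = [9, 13, 9]. Taking column 2 of that row yields 9.

9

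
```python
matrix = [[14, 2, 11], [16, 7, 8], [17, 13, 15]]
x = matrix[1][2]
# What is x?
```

matrix[1] = [16, 7, 8]. Taking column 2 of that row yields 8.

8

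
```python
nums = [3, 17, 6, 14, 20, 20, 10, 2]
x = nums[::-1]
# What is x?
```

nums has length 8. The slice nums[::-1] selects indices [7, 6, 5, 4, 3, 2, 1, 0] (7->2, 6->10, 5->20, 4->20, 3->14, 2->6, 1->17, 0->3), giving [2, 10, 20, 20, 14, 6, 17, 3].

[2, 10, 20, 20, 14, 6, 17, 3]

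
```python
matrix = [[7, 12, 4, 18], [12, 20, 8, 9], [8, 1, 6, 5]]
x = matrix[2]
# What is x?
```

matrix has 3 rows. Row 2 is [8, 1, 6, 5].

[8, 1, 6, 5]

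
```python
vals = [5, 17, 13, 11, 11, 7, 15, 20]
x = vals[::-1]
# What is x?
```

vals has length 8. The slice vals[::-1] selects indices [7, 6, 5, 4, 3, 2, 1, 0] (7->20, 6->15, 5->7, 4->11, 3->11, 2->13, 1->17, 0->5), giving [20, 15, 7, 11, 11, 13, 17, 5].

[20, 15, 7, 11, 11, 13, 17, 5]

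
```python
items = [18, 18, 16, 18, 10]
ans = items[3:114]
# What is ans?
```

items has length 5. The slice items[3:114] selects indices [3, 4] (3->18, 4->10), giving [18, 10].

[18, 10]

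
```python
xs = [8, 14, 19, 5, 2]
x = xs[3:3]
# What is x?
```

xs has length 5. The slice xs[3:3] resolves to an empty index range, so the result is [].

[]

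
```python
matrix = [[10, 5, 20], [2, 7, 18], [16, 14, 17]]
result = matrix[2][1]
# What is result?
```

matrix[2] = [16, 14, 17]. Taking column 1 of that row yields 14.

14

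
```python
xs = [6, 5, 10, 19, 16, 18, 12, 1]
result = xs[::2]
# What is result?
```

xs has length 8. The slice xs[::2] selects indices [0, 2, 4, 6] (0->6, 2->10, 4->16, 6->12), giving [6, 10, 16, 12].

[6, 10, 16, 12]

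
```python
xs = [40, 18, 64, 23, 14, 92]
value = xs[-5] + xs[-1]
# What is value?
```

xs has length 6. Negative index -5 maps to positive index 6 + (-5) = 1. xs[1] = 18.
xs has length 6. Negative index -1 maps to positive index 6 + (-1) = 5. xs[5] = 92.
Sum: 18 + 92 = 110.

110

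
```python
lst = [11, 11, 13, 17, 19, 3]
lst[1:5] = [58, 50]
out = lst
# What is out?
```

lst starts as [11, 11, 13, 17, 19, 3] (length 6). The slice lst[1:5] covers indices [1, 2, 3, 4] with values [11, 13, 17, 19]. Replacing that slice with [58, 50] (different length) produces [11, 58, 50, 3].

[11, 58, 50, 3]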